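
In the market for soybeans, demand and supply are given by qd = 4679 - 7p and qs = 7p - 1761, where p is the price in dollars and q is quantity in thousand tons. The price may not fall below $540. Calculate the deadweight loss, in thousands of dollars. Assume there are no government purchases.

Equilibrium: 4679 - 7p = 7p - 1761, so 6440 = 14p and p* = 460, q* = 1459.
Since 540 > 460, the floor is binding.
At p = 540: qd = 4679 - 7·540 = 899 and qs = 7·540 - 1761 = 2019.
Quantity traded falls to 899. At q = 899 the demand price is (4679 - 899)/7 = 540 and the supply price is (1761 + 899)/7 = 380.
Deadweight loss = ½ · (540 - 380) · (1459 - 899) = ½ · 160 · 560 = 44800.

44800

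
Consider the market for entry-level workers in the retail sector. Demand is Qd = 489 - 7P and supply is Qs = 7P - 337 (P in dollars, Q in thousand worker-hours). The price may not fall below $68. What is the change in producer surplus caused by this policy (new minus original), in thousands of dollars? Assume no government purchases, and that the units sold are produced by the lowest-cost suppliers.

Setting quantity demanded equal to quantity supplied, 489 - 7P = 7P - 337, gives P* = 59 and Q* = 76.
Since 68 > 59, the floor is binding.
At P = 68: Qd = 489 - 7·68 = 13 and Qs = 7·68 - 337 = 139.
Producer surplus without the control is ½ · (59 - 337/7) · 76 = 2888/7.
With the floor, 13 units are sold at 68. The supply price at Q = 13 is 50, so PS = ½ · [(68 - 337/7) + (68 - 50)] · 13 = 3445/14.
Change in producer surplus = 3445/14 - 2888/7 = -166.5.

-166.5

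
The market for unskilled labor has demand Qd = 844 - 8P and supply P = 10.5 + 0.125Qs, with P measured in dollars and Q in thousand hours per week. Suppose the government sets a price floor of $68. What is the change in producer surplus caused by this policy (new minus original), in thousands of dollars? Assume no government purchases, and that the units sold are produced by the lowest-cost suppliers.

2600

Rearranging supply gives Qs = 8P - 84. Without the control the market clears where 844 - 8P = 8P - 84, i.e. P* = 58 and Q* = 380.
The floor of 68 is above the equilibrium price 58, so it binds.
At P = 68: Qd = 844 - 8·68 = 300 and Qs = 8·68 - 84 = 460.
Producer surplus without the control is ½ · (58 - 10.5) · 380 = 9025.
With the floor, 300 units are sold at 68. The supply price at Q = 300 is 48, so PS = ½ · [(68 - 10.5) + (68 - 48)] · 300 = 11625.
Change in producer surplus = 11625 - 9025 = 2600.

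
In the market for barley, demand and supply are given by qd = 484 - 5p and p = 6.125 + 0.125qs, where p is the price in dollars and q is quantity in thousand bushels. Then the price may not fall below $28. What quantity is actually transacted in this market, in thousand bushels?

Rearranging supply gives qs = 8p - 49. Setting quantity demanded equal to quantity supplied, 484 - 5p = 8p - 49, gives p* = 41 and q* = 279.
Since 28 is below p* = 41, the floor does not bind and the free-market outcome prevails.

279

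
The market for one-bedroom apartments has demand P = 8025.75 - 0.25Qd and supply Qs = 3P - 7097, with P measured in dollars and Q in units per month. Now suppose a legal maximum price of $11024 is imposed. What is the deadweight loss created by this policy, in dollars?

0

Rearranging demand gives Qd = 32103 - 4P. In a free market, 32103 - 4P = 3P - 7097 gives the equilibrium P* = 5600, Q* = 9703.
Since 11024 is above P* = 5600, the ceiling does not bind and the free-market outcome prevails.
Since the control does not bind, no trades are prevented and deadweight loss is zero.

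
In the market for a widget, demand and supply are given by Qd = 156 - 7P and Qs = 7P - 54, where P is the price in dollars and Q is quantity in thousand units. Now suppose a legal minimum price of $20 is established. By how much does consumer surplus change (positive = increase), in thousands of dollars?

-167.5

Setting quantity demanded equal to quantity supplied, 156 - 7P = 7P - 54, gives P* = 15 and Q* = 51.
The floor of 20 is above the equilibrium price 15, so it binds.
At P = 20: Qd = 156 - 7·20 = 16 and Qs = 7·20 - 54 = 86.
Consumer surplus without the control is ½ · (156/7 - 15) · 51 = 2601/14.
With the floor, consumers buy 16 units at 20, so CS = ½ · (156/7 - 20) · 16 = 128/7.
Change in consumer surplus = 128/7 - 2601/14 = -167.5.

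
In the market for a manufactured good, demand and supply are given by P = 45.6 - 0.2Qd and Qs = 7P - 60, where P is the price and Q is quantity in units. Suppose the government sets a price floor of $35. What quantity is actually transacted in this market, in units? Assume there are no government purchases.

53

Rearranging demand gives Qd = 228 - 5P. Without the control the market clears where 228 - 5P = 7P - 60, i.e. P* = 24 and Q* = 108.
Because the floor (35) lies above the market-clearing price, it is binding.
At P = 35: Qd = 228 - 5·35 = 53 and Qs = 7·35 - 60 = 185.
The quantity actually transacted is the short side, demand: 53.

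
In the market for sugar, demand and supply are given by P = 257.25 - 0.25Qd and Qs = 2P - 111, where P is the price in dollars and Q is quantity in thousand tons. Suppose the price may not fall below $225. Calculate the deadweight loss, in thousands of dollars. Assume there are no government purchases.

7350

Rearranging demand gives Qd = 1029 - 4P. In a free market, 1029 - 4P = 2P - 111 gives the equilibrium P* = 190, Q* = 269.
The floor of 225 is above the equilibrium price 190, so it binds.
At P = 225: Qd = 1029 - 4·225 = 129 and Qs = 2·225 - 111 = 339.
Quantity traded falls to 129. At Q = 129 the demand price is (1029 - 129)/4 = 225 and the supply price is (111 + 129)/2 = 120.
Deadweight loss = ½ · (225 - 120) · (269 - 129) = ½ · 105 · 140 = 7350.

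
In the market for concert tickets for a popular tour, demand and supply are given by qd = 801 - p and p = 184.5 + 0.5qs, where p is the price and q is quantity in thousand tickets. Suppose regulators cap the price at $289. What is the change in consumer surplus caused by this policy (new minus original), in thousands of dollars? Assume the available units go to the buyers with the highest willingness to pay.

Rearranging supply gives qs = 2p - 369. In a free market, 801 - p = 2p - 369 gives the equilibrium p* = 390, q* = 411.
Since 289 < 390, the ceiling is binding.
At p = 289: qd = 801 - 289 = 512 and qs = 2·289 - 369 = 209.
Consumer surplus without the control is ½ · (801 - 390) · 411 = 84460.5.
With the ceiling, 209 units are sold at 289 (assume they go to the highest-value buyers). The demand price at q = 209 is 592, so CS = ½ · [(801 - 289) + (592 - 289)] · 209 = 85167.5.
Change in consumer surplus = 85167.5 - 84460.5 = 707.

707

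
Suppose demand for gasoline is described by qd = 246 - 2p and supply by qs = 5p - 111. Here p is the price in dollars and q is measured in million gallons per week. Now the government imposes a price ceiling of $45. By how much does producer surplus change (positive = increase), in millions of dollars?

-774

In a free market, 246 - 2p = 5p - 111 gives the equilibrium p* = 51, q* = 144.
Since 45 < 51, the ceiling is binding.
At p = 45: qd = 246 - 2·45 = 156 and qs = 5·45 - 111 = 114.
Producer surplus without the control is ½ · (51 - 22.2) · 144 = 2073.6.
With the ceiling, producers sell 114 units at 45, so PS = ½ · (45 - 22.2) · 114 = 1299.6.
Change in producer surplus = 1299.6 - 2073.6 = -774.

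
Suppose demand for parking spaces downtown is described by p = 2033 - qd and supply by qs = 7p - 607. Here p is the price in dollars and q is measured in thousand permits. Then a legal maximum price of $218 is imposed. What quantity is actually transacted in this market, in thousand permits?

Rearranging demand gives qd = 2033 - p. In a free market, 2033 - p = 7p - 607 gives the equilibrium p* = 330, q* = 1703.
The ceiling of 218 is below the equilibrium price 330, so it binds.
At p = 218: qd = 2033 - 218 = 1815 and qs = 7·218 - 607 = 919.
The quantity actually transacted is the short side, supply: 919.

919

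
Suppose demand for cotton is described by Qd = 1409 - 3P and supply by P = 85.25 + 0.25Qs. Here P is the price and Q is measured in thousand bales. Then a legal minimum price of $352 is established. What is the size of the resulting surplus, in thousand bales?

Rearranging supply gives Qs = 4P - 341. Without the control the market clears where 1409 - 3P = 4P - 341, i.e. P* = 250 and Q* = 659.
Because the floor (352) lies above the market-clearing price, it is binding.
At P = 352: Qd = 1409 - 3·352 = 353 and Qs = 4·352 - 341 = 1067.
Surplus = Qs - Qd = 1067 - 353 = 714.

714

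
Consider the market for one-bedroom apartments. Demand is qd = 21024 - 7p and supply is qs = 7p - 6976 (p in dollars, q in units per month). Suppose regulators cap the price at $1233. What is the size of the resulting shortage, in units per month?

Without the control the market clears where 21024 - 7p = 7p - 6976, i.e. p* = 2000 and q* = 7024.
Because the ceiling (1233) lies below the market-clearing price, it is binding.
At p = 1233: qd = 21024 - 7·1233 = 12393 and qs = 7·1233 - 6976 = 1655.
Shortage = qd - qs = 12393 - 1655 = 10738.

10738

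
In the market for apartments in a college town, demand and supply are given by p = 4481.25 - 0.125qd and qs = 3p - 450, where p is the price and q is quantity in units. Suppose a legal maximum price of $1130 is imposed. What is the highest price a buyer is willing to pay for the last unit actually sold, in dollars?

Rearranging demand gives qd = 35850 - 8p. In a free market, 35850 - 8p = 3p - 450 gives the equilibrium p* = 3300, q* = 9450.
Since 1130 < 3300, the ceiling is binding.
At p = 1130: qd = 35850 - 8·1130 = 26810 and qs = 3·1130 - 450 = 2940.
Only 2940 units reach the market. On the demand curve, the marginal buyer's willingness to pay at q = 2940 is (35850 - 2940)/8 = 4113.75.

4113.75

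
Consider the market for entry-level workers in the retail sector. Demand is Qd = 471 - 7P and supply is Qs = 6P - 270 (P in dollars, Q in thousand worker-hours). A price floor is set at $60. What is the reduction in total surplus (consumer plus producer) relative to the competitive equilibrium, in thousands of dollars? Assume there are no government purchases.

Equilibrium: 471 - 7P = 6P - 270, so 741 = 13P and P* = 57, Q* = 72.
The floor of 60 is above the equilibrium price 57, so it binds.
At P = 60: Qd = 471 - 7·60 = 51 and Qs = 6·60 - 270 = 90.
Quantity traded falls to 51. At Q = 51 the demand price is (471 - 51)/7 = 60 and the supply price is (270 + 51)/6 = 53.5.
Deadweight loss = ½ · (60 - 53.5) · (72 - 51) = ½ · 6.5 · 21 = 68.25.

68.25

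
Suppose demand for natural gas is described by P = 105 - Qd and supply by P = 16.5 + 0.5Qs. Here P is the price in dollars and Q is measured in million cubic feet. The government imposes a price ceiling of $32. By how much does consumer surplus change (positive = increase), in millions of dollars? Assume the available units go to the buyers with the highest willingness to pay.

42

Rearranging demand gives Qd = 105 - P; rearranging supply gives Qs = 2P - 33. Without the control the market clears where 105 - P = 2P - 33, i.e. P* = 46 and Q* = 59.
Because the ceiling (32) lies below the market-clearing price, it is binding.
At P = 32: Qd = 105 - 32 = 73 and Qs = 2·32 - 33 = 31.
Consumer surplus without the control is ½ · (105 - 46) · 59 = 1740.5.
With the ceiling, 31 units are sold at 32 (assume they go to the highest-value buyers). The demand price at Q = 31 is 74, so CS = ½ · [(105 - 32) + (74 - 32)] · 31 = 1782.5.
Change in consumer surplus = 1782.5 - 1740.5 = 42.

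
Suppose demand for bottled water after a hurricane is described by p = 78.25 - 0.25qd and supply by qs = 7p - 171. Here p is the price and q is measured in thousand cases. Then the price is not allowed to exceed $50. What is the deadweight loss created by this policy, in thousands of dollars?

0

Rearranging demand gives qd = 313 - 4p. In a free market, 313 - 4p = 7p - 171 gives the equilibrium p* = 44, q* = 137.
Since 50 is above p* = 44, the ceiling does not bind and the free-market outcome prevails.
Since the control does not bind, no trades are prevented and deadweight loss is zero.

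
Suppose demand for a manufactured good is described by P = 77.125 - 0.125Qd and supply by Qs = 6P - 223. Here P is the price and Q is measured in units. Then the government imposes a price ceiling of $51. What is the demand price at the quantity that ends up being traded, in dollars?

Rearranging demand gives Qd = 617 - 8P. Equilibrium: 617 - 8P = 6P - 223, so 840 = 14P and P* = 60, Q* = 137.
Because the ceiling (51) lies below the market-clearing price, it is binding.
At P = 51: Qd = 617 - 8·51 = 209 and Qs = 6·51 - 223 = 83.
Only 83 units reach the market. On the demand curve, the marginal buyer's willingness to pay at Q = 83 is (617 - 83)/8 = 66.75.

66.75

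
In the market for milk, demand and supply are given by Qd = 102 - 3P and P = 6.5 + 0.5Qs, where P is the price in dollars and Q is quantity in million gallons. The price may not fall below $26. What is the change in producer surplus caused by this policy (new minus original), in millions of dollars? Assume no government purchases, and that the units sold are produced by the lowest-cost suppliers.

Rearranging supply gives Qs = 2P - 13. Without the control the market clears where 102 - 3P = 2P - 13, i.e. P* = 23 and Q* = 33.
Because the floor (26) lies above the market-clearing price, it is binding.
At P = 26: Qd = 102 - 3·26 = 24 and Qs = 2·26 - 13 = 39.
Producer surplus without the control is ½ · (23 - 6.5) · 33 = 272.25.
With the floor, 24 units are sold at 26. The supply price at Q = 24 is 18.5, so PS = ½ · [(26 - 6.5) + (26 - 18.5)] · 24 = 324.
Change in producer surplus = 324 - 272.25 = 51.75.

51.75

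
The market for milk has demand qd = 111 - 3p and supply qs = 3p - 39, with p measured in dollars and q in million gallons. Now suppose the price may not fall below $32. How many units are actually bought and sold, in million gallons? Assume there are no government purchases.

15

Equilibrium: 111 - 3p = 3p - 39, so 150 = 6p and p* = 25, q* = 36.
Because the floor (32) lies above the market-clearing price, it is binding.
At p = 32: qd = 111 - 3·32 = 15 and qs = 3·32 - 39 = 57.
The quantity actually transacted is the short side, demand: 15.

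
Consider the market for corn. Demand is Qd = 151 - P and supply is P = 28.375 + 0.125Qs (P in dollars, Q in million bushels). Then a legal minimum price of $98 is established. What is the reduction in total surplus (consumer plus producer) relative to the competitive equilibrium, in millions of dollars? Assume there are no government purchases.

1764

Rearranging supply gives Qs = 8P - 227. In a free market, 151 - P = 8P - 227 gives the equilibrium P* = 42, Q* = 109.
Since 98 > 42, the floor is binding.
At P = 98: Qd = 151 - 98 = 53 and Qs = 8·98 - 227 = 557.
Quantity traded falls to 53. At Q = 53 the demand price is 151 - 53 = 98 and the supply price is (227 + 53)/8 = 35.
Deadweight loss = ½ · (98 - 35) · (109 - 53) = ½ · 63 · 56 = 1764.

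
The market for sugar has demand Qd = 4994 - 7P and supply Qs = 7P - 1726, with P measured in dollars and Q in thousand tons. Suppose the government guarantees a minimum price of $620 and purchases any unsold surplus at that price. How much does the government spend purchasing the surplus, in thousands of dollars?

In a free market, 4994 - 7P = 7P - 1726 gives the equilibrium P* = 480, Q* = 1634.
Because the floor (620) lies above the market-clearing price, it is binding.
At P = 620: Qd = 4994 - 7·620 = 654 and Qs = 7·620 - 1726 = 2614.
Surplus = Qs - Qd = 1960.
Government expenditure = surplus × support price = 1960 × 620 = 1215200.

1215200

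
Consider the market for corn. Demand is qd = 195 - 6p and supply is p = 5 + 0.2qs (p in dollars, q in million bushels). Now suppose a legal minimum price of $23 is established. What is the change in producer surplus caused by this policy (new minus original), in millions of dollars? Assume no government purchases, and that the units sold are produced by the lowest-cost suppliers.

Rearranging supply gives qs = 5p - 25. In a free market, 195 - 6p = 5p - 25 gives the equilibrium p* = 20, q* = 75.
Because the floor (23) lies above the market-clearing price, it is binding.
At p = 23: qd = 195 - 6·23 = 57 and qs = 5·23 - 25 = 90.
Producer surplus without the control is ½ · (20 - 5) · 75 = 562.5.
With the floor, 57 units are sold at 23. The supply price at q = 57 is 16.4, so PS = ½ · [(23 - 5) + (23 - 16.4)] · 57 = 701.1.
Change in producer surplus = 701.1 - 562.5 = 138.6.

138.6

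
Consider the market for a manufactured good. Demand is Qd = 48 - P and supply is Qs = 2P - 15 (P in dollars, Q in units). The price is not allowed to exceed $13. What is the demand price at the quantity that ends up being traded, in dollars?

Setting quantity demanded equal to quantity supplied, 48 - P = 2P - 15, gives P* = 21 and Q* = 27.
The ceiling of 13 is below the equilibrium price 21, so it binds.
At P = 13: Qd = 48 - 13 = 35 and Qs = 2·13 - 15 = 11.
Only 11 units reach the market. On the demand curve, the marginal buyer's willingness to pay at Q = 11 is (48 - 11) = 37.

37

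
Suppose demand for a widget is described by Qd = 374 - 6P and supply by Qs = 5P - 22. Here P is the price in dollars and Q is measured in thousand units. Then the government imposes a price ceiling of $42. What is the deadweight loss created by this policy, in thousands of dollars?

0

Without the control the market clears where 374 - 6P = 5P - 22, i.e. P* = 36 and Q* = 158.
The ceiling of 42 is above the equilibrium price 36, so it is not binding; the market clears at P* = 36, Q* = 158.
Since the control does not bind, no trades are prevented and deadweight loss is zero.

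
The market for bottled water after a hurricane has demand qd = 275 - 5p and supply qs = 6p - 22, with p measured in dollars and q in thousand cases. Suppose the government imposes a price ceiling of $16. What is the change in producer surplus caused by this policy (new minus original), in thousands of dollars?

Setting quantity demanded equal to quantity supplied, 275 - 5p = 6p - 22, gives p* = 27 and q* = 140.
Because the ceiling (16) lies below the market-clearing price, it is binding.
At p = 16: qd = 275 - 5·16 = 195 and qs = 6·16 - 22 = 74.
Producer surplus without the control is ½ · (27 - 11/3) · 140 = 4900/3.
With the ceiling, producers sell 74 units at 16, so PS = ½ · (16 - 11/3) · 74 = 1369/3.
Change in producer surplus = 1369/3 - 4900/3 = -1177.

-1177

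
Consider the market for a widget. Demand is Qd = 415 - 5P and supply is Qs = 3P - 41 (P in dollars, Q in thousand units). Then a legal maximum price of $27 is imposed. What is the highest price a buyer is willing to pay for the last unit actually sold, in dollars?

75

Without the control the market clears where 415 - 5P = 3P - 41, i.e. P* = 57 and Q* = 130.
Since 27 < 57, the ceiling is binding.
At P = 27: Qd = 415 - 5·27 = 280 and Qs = 3·27 - 41 = 40.
Only 40 units reach the market. On the demand curve, the marginal buyer's willingness to pay at Q = 40 is (415 - 40)/5 = 75.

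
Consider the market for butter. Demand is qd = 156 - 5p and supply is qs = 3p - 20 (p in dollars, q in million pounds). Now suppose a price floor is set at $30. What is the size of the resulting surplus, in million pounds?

Setting quantity demanded equal to quantity supplied, 156 - 5p = 3p - 20, gives p* = 22 and q* = 46.
The floor of 30 is above the equilibrium price 22, so it binds.
At p = 30: qd = 156 - 5·30 = 6 and qs = 3·30 - 20 = 70.
Surplus = qs - qd = 70 - 6 = 64.

64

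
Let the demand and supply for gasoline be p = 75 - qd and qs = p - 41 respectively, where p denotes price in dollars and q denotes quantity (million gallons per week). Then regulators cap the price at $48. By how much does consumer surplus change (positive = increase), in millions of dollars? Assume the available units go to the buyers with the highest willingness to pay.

Rearranging demand gives qd = 75 - p. Without the control the market clears where 75 - p = p - 41, i.e. p* = 58 and q* = 17.
Since 48 < 58, the ceiling is binding.
At p = 48: qd = 75 - 48 = 27 and qs = 48 - 41 = 7.
Consumer surplus without the control is ½ · (75 - 58) · 17 = 144.5.
With the ceiling, 7 units are sold at 48 (assume they go to the highest-value buyers). The demand price at q = 7 is 68, so CS = ½ · [(75 - 48) + (68 - 48)] · 7 = 164.5.
Change in consumer surplus = 164.5 - 144.5 = 20.

20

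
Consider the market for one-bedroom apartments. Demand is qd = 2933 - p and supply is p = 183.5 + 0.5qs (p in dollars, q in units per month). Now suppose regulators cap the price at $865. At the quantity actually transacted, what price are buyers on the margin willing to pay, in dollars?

Rearranging supply gives qs = 2p - 367. Without the control the market clears where 2933 - p = 2p - 367, i.e. p* = 1100 and q* = 1833.
Since 865 < 1100, the ceiling is binding.
At p = 865: qd = 2933 - 865 = 2068 and qs = 2·865 - 367 = 1363.
Only 1363 units reach the market. On the demand curve, the marginal buyer's willingness to pay at q = 1363 is (2933 - 1363) = 1570.

1570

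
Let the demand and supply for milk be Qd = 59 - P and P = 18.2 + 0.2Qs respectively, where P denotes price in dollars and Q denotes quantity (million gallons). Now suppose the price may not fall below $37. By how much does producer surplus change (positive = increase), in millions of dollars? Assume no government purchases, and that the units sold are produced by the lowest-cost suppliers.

249.6

Rearranging supply gives Qs = 5P - 91. In a free market, 59 - P = 5P - 91 gives the equilibrium P* = 25, Q* = 34.
Since 37 > 25, the floor is binding.
At P = 37: Qd = 59 - 37 = 22 and Qs = 5·37 - 91 = 94.
Producer surplus without the control is ½ · (25 - 18.2) · 34 = 115.6.
With the floor, 22 units are sold at 37. The supply price at Q = 22 is 22.6, so PS = ½ · [(37 - 18.2) + (37 - 22.6)] · 22 = 365.2.
Change in producer surplus = 365.2 - 115.6 = 249.6.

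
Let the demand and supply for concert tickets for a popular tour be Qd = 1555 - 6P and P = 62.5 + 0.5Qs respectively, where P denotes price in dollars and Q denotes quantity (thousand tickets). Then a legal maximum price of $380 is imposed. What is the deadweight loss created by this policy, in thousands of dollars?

Rearranging supply gives Qs = 2P - 125. Without the control the market clears where 1555 - 6P = 2P - 125, i.e. P* = 210 and Q* = 295.
Since 380 is above P* = 210, the ceiling does not bind and the free-market outcome prevails.
Since the control does not bind, no trades are prevented and deadweight loss is zero.

0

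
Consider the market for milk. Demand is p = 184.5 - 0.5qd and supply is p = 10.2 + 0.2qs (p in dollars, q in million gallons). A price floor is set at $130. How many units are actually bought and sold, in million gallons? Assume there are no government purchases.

109

Rearranging demand gives qd = 369 - 2p; rearranging supply gives qs = 5p - 51. Without the control the market clears where 369 - 2p = 5p - 51, i.e. p* = 60 and q* = 249.
The floor of 130 is above the equilibrium price 60, so it binds.
At p = 130: qd = 369 - 2·130 = 109 and qs = 5·130 - 51 = 599.
The quantity actually transacted is the short side, demand: 109.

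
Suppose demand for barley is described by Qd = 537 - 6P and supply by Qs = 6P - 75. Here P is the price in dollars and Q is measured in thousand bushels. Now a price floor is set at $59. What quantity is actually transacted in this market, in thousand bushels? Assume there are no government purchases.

Setting quantity demanded equal to quantity supplied, 537 - 6P = 6P - 75, gives P* = 51 and Q* = 231.
Because the floor (59) lies above the market-clearing price, it is binding.
At P = 59: Qd = 537 - 6·59 = 183 and Qs = 6·59 - 75 = 279.
The quantity actually transacted is the short side, demand: 183.

183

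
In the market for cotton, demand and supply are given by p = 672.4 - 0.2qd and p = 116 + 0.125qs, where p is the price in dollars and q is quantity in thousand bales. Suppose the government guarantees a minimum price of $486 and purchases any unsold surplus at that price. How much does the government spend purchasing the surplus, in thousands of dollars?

Rearranging demand gives qd = 3362 - 5p; rearranging supply gives qs = 8p - 928. Without the control the market clears where 3362 - 5p = 8p - 928, i.e. p* = 330 and q* = 1712.
The floor of 486 is above the equilibrium price 330, so it binds.
At p = 486: qd = 3362 - 5·486 = 932 and qs = 8·486 - 928 = 2960.
Surplus = qs - qd = 2028.
Government expenditure = surplus × support price = 2028 × 486 = 985608.

985608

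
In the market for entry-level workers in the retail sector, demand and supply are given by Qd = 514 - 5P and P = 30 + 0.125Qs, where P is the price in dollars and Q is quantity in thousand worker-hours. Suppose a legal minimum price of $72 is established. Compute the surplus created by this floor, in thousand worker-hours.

182

Rearranging supply gives Qs = 8P - 240. Without the control the market clears where 514 - 5P = 8P - 240, i.e. P* = 58 and Q* = 224.
Because the floor (72) lies above the market-clearing price, it is binding.
At P = 72: Qd = 514 - 5·72 = 154 and Qs = 8·72 - 240 = 336.
Surplus = Qs - Qd = 336 - 154 = 182.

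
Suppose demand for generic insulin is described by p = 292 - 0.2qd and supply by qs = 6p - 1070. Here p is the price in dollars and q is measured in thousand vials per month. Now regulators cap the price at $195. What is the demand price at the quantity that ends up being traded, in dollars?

Rearranging demand gives qd = 1460 - 5p. Setting quantity demanded equal to quantity supplied, 1460 - 5p = 6p - 1070, gives p* = 230 and q* = 310.
Because the ceiling (195) lies below the market-clearing price, it is binding.
At p = 195: qd = 1460 - 5·195 = 485 and qs = 6·195 - 1070 = 100.
Only 100 units reach the market. On the demand curve, the marginal buyer's willingness to pay at q = 100 is (1460 - 100)/5 = 272.

272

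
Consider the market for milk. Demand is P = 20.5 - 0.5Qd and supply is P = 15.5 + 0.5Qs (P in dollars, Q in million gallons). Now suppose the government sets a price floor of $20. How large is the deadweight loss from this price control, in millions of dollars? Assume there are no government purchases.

8

Rearranging demand gives Qd = 41 - 2P; rearranging supply gives Qs = 2P - 31. Without the control the market clears where 41 - 2P = 2P - 31, i.e. P* = 18 and Q* = 5.
Because the floor (20) lies above the market-clearing price, it is binding.
At P = 20: Qd = 41 - 2·20 = 1 and Qs = 2·20 - 31 = 9.
Quantity traded falls to 1. At Q = 1 the demand price is (41 - 1)/2 = 20 and the supply price is (31 + 1)/2 = 16.
Deadweight loss = ½ · (20 - 16) · (5 - 1) = ½ · 4 · 4 = 8.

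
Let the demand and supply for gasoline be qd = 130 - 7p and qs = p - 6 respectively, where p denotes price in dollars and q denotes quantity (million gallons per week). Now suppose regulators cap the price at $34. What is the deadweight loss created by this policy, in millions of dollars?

0

Setting quantity demanded equal to quantity supplied, 130 - 7p = p - 6, gives p* = 17 and q* = 11.
Since 34 is above p* = 17, the ceiling does not bind and the free-market outcome prevails.
Since the control does not bind, no trades are prevented and deadweight loss is zero.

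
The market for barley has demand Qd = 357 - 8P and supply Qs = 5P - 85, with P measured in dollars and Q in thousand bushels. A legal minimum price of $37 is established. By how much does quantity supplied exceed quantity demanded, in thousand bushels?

In a free market, 357 - 8P = 5P - 85 gives the equilibrium P* = 34, Q* = 85.
The floor of 37 is above the equilibrium price 34, so it binds.
At P = 37: Qd = 357 - 8·37 = 61 and Qs = 5·37 - 85 = 100.
Surplus = Qs - Qd = 100 - 61 = 39.

39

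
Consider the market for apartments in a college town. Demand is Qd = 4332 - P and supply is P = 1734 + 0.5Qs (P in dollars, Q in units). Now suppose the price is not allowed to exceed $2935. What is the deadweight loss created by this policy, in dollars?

Rearranging supply gives Qs = 2P - 3468. Equilibrium: 4332 - P = 2P - 3468, so 7800 = 3P and P* = 2600, Q* = 1732.
Since 2935 is above P* = 2600, the ceiling does not bind and the free-market outcome prevails.
Since the control does not bind, no trades are prevented and deadweight loss is zero.

0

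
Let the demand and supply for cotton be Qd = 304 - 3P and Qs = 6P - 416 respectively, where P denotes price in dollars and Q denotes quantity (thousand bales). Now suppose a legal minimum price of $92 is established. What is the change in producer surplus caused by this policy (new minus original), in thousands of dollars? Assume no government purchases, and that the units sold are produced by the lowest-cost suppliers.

228

Equilibrium: 304 - 3P = 6P - 416, so 720 = 9P and P* = 80, Q* = 64.
Because the floor (92) lies above the market-clearing price, it is binding.
At P = 92: Qd = 304 - 3·92 = 28 and Qs = 6·92 - 416 = 136.
Producer surplus without the control is ½ · (80 - 208/3) · 64 = 1024/3.
With the floor, 28 units are sold at 92. The supply price at Q = 28 is 74, so PS = ½ · [(92 - 208/3) + (92 - 74)] · 28 = 1708/3.
Change in producer surplus = 1708/3 - 1024/3 = 228.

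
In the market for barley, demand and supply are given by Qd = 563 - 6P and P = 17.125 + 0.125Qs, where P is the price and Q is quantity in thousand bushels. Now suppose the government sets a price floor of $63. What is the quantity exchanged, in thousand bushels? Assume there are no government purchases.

185

Rearranging supply gives Qs = 8P - 137. In a free market, 563 - 6P = 8P - 137 gives the equilibrium P* = 50, Q* = 263.
The floor of 63 is above the equilibrium price 50, so it binds.
At P = 63: Qd = 563 - 6·63 = 185 and Qs = 8·63 - 137 = 367.
The quantity actually transacted is the short side, demand: 185.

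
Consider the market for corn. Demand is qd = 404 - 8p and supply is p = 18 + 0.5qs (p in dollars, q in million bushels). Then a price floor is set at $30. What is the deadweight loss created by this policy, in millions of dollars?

0

Rearranging supply gives qs = 2p - 36. Without the control the market clears where 404 - 8p = 2p - 36, i.e. p* = 44 and q* = 52.
Since 30 is below p* = 44, the floor does not bind and the free-market outcome prevails.
Since the control does not bind, no trades are prevented and deadweight loss is zero.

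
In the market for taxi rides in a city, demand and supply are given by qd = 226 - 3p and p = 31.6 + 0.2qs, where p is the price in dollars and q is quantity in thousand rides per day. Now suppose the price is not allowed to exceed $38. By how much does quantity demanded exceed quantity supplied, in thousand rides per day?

Rearranging supply gives qs = 5p - 158. In a free market, 226 - 3p = 5p - 158 gives the equilibrium p* = 48, q* = 82.
Because the ceiling (38) lies below the market-clearing price, it is binding.
At p = 38: qd = 226 - 3·38 = 112 and qs = 5·38 - 158 = 32.
Shortage = qd - qs = 112 - 32 = 80.

80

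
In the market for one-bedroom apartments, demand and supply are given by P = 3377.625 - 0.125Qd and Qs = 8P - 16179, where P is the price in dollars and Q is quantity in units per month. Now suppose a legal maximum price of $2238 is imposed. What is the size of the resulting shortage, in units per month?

Rearranging demand gives Qd = 27021 - 8P. Setting quantity demanded equal to quantity supplied, 27021 - 8P = 8P - 16179, gives P* = 2700 and Q* = 5421.
The ceiling of 2238 is below the equilibrium price 2700, so it binds.
At P = 2238: Qd = 27021 - 8·2238 = 9117 and Qs = 8·2238 - 16179 = 1725.
Shortage = Qd - Qs = 9117 - 1725 = 7392.

7392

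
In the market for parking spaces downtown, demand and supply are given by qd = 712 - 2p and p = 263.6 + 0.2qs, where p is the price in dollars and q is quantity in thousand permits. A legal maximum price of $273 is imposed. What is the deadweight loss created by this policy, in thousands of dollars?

2528.75

Rearranging supply gives qs = 5p - 1318. Setting quantity demanded equal to quantity supplied, 712 - 2p = 5p - 1318, gives p* = 290 and q* = 132.
Since 273 < 290, the ceiling is binding.
At p = 273: qd = 712 - 2·273 = 166 and qs = 5·273 - 1318 = 47.
Quantity traded falls to 47. At q = 47 the demand price is (712 - 47)/2 = 332.5 and the supply price is (1318 + 47)/5 = 273.
Deadweight loss = ½ · (332.5 - 273) · (132 - 47) = ½ · 59.5 · 85 = 2528.75.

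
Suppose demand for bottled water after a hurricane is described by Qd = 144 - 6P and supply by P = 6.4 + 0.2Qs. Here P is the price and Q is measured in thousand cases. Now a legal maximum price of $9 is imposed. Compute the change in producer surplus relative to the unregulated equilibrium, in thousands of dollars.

Rearranging supply gives Qs = 5P - 32. Setting quantity demanded equal to quantity supplied, 144 - 6P = 5P - 32, gives P* = 16 and Q* = 48.
Because the ceiling (9) lies below the market-clearing price, it is binding.
At P = 9: Qd = 144 - 6·9 = 90 and Qs = 5·9 - 32 = 13.
Producer surplus without the control is ½ · (16 - 6.4) · 48 = 230.4.
With the ceiling, producers sell 13 units at 9, so PS = ½ · (9 - 6.4) · 13 = 16.9.
Change in producer surplus = 16.9 - 230.4 = -213.5.

-213.5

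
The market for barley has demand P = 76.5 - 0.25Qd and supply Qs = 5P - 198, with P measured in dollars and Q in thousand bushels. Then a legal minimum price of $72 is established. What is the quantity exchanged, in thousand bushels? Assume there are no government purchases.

18

Rearranging demand gives Qd = 306 - 4P. Setting quantity demanded equal to quantity supplied, 306 - 4P = 5P - 198, gives P* = 56 and Q* = 82.
Because the floor (72) lies above the market-clearing price, it is binding.
At P = 72: Qd = 306 - 4·72 = 18 and Qs = 5·72 - 198 = 162.
The quantity actually transacted is the short side, demand: 18.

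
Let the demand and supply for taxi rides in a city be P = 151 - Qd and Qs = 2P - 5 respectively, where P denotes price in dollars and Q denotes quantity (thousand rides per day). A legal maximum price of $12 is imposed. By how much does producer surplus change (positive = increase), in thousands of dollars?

-2360

Rearranging demand gives Qd = 151 - P. Equilibrium: 151 - P = 2P - 5, so 156 = 3P and P* = 52, Q* = 99.
Because the ceiling (12) lies below the market-clearing price, it is binding.
At P = 12: Qd = 151 - 12 = 139 and Qs = 2·12 - 5 = 19.
Producer surplus without the control is ½ · (52 - 2.5) · 99 = 2450.25.
With the ceiling, producers sell 19 units at 12, so PS = ½ · (12 - 2.5) · 19 = 90.25.
Change in producer surplus = 90.25 - 2450.25 = -2360.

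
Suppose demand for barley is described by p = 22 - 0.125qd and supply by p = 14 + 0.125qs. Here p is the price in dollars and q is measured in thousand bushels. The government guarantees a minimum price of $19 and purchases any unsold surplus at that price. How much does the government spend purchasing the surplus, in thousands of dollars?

Rearranging demand gives qd = 176 - 8p; rearranging supply gives qs = 8p - 112. Setting quantity demanded equal to quantity supplied, 176 - 8p = 8p - 112, gives p* = 18 and q* = 32.
Since 19 > 18, the floor is binding.
At p = 19: qd = 176 - 8·19 = 24 and qs = 8·19 - 112 = 40.
Surplus = qs - qd = 16.
Government expenditure = surplus × support price = 16 × 19 = 304.

304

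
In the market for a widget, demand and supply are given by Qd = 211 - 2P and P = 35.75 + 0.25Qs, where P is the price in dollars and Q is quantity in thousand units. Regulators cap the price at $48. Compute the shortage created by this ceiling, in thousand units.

Rearranging supply gives Qs = 4P - 143. Without the control the market clears where 211 - 2P = 4P - 143, i.e. P* = 59 and Q* = 93.
Since 48 < 59, the ceiling is binding.
At P = 48: Qd = 211 - 2·48 = 115 and Qs = 4·48 - 143 = 49.
Shortage = Qd - Qs = 115 - 49 = 66.

66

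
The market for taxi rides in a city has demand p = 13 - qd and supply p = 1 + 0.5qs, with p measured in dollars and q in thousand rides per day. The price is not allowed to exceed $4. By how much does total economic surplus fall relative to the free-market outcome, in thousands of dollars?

3

Rearranging demand gives qd = 13 - p; rearranging supply gives qs = 2p - 2. In a free market, 13 - p = 2p - 2 gives the equilibrium p* = 5, q* = 8.
The ceiling of 4 is below the equilibrium price 5, so it binds.
At p = 4: qd = 13 - 4 = 9 and qs = 2·4 - 2 = 6.
Quantity traded falls to 6. At q = 6 the demand price is 13 - 6 = 7 and the supply price is (2 + 6)/2 = 4.
Deadweight loss = ½ · (7 - 4) · (8 - 6) = ½ · 3 · 2 = 3.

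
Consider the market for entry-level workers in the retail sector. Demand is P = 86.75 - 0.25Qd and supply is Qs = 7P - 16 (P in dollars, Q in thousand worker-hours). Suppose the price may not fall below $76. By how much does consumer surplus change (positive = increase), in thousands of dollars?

Rearranging demand gives Qd = 347 - 4P. Without the control the market clears where 347 - 4P = 7P - 16, i.e. P* = 33 and Q* = 215.
Since 76 > 33, the floor is binding.
At P = 76: Qd = 347 - 4·76 = 43 and Qs = 7·76 - 16 = 516.
Consumer surplus without the control is ½ · (86.75 - 33) · 215 = 5778.125.
With the floor, consumers buy 43 units at 76, so CS = ½ · (86.75 - 76) · 43 = 231.125.
Change in consumer surplus = 231.125 - 5778.125 = -5547.

-5547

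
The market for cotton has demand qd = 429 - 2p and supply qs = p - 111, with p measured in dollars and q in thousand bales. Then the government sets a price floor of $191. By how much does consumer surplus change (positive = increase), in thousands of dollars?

-638

Setting quantity demanded equal to quantity supplied, 429 - 2p = p - 111, gives p* = 180 and q* = 69.
Because the floor (191) lies above the market-clearing price, it is binding.
At p = 191: qd = 429 - 2·191 = 47 and qs = 191 - 111 = 80.
Consumer surplus without the control is ½ · (214.5 - 180) · 69 = 1190.25.
With the floor, consumers buy 47 units at 191, so CS = ½ · (214.5 - 191) · 47 = 552.25.
Change in consumer surplus = 552.25 - 1190.25 = -638.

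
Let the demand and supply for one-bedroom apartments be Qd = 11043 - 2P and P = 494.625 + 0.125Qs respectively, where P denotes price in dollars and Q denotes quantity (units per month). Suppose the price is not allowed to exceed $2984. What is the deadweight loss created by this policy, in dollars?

0

Rearranging supply gives Qs = 8P - 3957. Equilibrium: 11043 - 2P = 8P - 3957, so 15000 = 10P and P* = 1500, Q* = 8043.
Since 2984 is above P* = 1500, the ceiling does not bind and the free-market outcome prevails.
Since the control does not bind, no trades are prevented and deadweight loss is zero.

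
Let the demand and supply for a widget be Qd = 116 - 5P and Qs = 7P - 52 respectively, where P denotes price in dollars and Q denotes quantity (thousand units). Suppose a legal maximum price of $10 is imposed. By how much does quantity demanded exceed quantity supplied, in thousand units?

48

Without the control the market clears where 116 - 5P = 7P - 52, i.e. P* = 14 and Q* = 46.
The ceiling of 10 is below the equilibrium price 14, so it binds.
At P = 10: Qd = 116 - 5·10 = 66 and Qs = 7·10 - 52 = 18.
Shortage = Qd - Qs = 66 - 18 = 48.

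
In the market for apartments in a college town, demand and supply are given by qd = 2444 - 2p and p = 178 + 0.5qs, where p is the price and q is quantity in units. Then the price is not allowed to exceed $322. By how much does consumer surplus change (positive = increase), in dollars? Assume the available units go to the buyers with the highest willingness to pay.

Rearranging supply gives qs = 2p - 356. In a free market, 2444 - 2p = 2p - 356 gives the equilibrium p* = 700, q* = 1044.
Since 322 < 700, the ceiling is binding.
At p = 322: qd = 2444 - 2·322 = 1800 and qs = 2·322 - 356 = 288.
Consumer surplus without the control is ½ · (1222 - 700) · 1044 = 272484.
With the ceiling, 288 units are sold at 322 (assume they go to the highest-value buyers). The demand price at q = 288 is 1078, so CS = ½ · [(1222 - 322) + (1078 - 322)] · 288 = 238464.
Change in consumer surplus = 238464 - 272484 = -34020.

-34020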